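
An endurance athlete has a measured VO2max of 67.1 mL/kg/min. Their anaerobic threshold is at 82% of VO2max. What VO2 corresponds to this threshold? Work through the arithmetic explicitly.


Anaerobic threshold VO2 = VO2max * 82%
= 67.1 * 0.82
= 55.02 mL/kg/min

55.02 mL/kg/min


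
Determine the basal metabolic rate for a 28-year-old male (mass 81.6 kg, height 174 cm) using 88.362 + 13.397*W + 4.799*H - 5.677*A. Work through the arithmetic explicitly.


BMR = 88.362 + 13.397*81.6 + 4.799*174 - 5.677*28
= 1857.63 kcal/day

1857.63 kcal/day


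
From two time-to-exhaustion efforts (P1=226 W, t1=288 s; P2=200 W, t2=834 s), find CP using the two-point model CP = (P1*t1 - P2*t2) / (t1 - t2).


Work in trial 1 = 65088 J
Work in trial 2 = 166800 J
Delta work = -101712 J
Delta time = -546 s
CP = -101712 / -546 = 186.29 W

186.29 W


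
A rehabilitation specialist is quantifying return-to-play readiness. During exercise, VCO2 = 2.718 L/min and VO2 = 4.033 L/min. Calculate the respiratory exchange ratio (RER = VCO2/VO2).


RER = VCO2 / VO2
= 2.718 / 4.033
= 0.6739

0.6739


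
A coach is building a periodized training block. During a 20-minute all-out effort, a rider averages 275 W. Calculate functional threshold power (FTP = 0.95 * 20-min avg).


FTP = 0.95 * 275
= 261.25 W

261.25 W


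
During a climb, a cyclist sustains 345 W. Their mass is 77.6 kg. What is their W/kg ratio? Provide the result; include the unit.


Power-to-weight = 345 W / 77.6 kg
= 4.446 W/kg

4.446 W/kg


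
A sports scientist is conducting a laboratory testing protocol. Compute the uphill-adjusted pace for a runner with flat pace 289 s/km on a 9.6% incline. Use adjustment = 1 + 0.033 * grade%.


Adjustment factor = 1 + 0.033 * 9.6 = 1.3168
Grade-adjusted pace = 289 * 1.3168 = 380.56 s/km

380.56 s/km


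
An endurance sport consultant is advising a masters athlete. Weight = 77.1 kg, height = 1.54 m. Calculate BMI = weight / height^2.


height^2 = 1.54^2 = 2.3716
BMI = 77.1 / 2.3716 = 32.51 kg/m^2

32.51 kg/m^2


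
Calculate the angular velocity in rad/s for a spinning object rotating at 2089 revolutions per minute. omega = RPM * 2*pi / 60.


omega = RPM * 2*pi / 60
= 2089 * 6.28318531 / 60
= 218.76 rad/s

218.76 rad/s


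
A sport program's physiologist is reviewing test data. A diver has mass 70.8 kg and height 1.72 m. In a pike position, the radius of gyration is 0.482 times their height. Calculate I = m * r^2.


r = 0.482 * 1.72 = 0.82904 m
I = m * r^2 = 70.8 * 0.687307 = 48.661 kg*m^2

48.661 kg*m^2


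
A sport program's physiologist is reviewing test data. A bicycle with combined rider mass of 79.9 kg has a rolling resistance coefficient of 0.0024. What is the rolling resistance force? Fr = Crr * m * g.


Fr = 0.0024 * 79.9 * 9.81
= 0.19176 * 9.81
= 1.881 N

1.881 N


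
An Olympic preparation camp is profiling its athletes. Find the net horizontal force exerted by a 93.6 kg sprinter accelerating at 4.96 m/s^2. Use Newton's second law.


Newton's second law: F = m * a
F = 93.6 * 4.96 = 464.26 N

464.26 N


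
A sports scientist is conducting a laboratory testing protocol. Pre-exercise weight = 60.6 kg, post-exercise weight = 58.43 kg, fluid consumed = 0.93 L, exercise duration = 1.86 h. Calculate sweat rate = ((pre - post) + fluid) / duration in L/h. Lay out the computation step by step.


Weight loss = 60.6 - 58.43 = 2.17 kg (approx L)
Total sweat = 2.17 + 0.93 = 3.1 L
Sweat rate = 3.1 / 1.86 = 1.667 L/h

1.667 L/h


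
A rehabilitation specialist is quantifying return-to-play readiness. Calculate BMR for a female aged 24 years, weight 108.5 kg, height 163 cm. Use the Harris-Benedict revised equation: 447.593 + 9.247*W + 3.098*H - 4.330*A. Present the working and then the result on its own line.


Substituting values:
W term = 9.247 * 108.5 = 1003.2995
H term = 3.098 * 163 = 504.974
A term = 4.330 * 24 = 103.92
BMR = 1851.95 kcal/day

1851.95 kcal/day


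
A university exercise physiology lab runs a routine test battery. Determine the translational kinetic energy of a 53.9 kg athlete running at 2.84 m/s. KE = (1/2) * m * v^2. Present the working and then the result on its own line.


KE = 0.5 * m * v^2
= 0.5 * 53.9 * 2.84^2
= 0.5 * 53.9 * 8.0656
= 217.37 J

217.37 J


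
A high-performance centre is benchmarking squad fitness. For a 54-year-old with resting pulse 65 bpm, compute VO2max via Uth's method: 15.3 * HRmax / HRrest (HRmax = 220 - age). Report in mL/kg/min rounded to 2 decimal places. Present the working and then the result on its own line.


Step 1: HRmax = 220 - 54 = 166 bpm
Step 2: Ratio = 166 / 65 = 2.5538
Step 3: VO2max = 15.3 * 2.5538 = 39.07 mL/kg/min

39.07 mL/kg/min


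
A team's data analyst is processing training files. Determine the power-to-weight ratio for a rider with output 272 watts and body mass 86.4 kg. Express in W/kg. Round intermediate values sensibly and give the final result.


P/W = 272 / 86.4 = 3.148 W/kg

3.148 W/kg


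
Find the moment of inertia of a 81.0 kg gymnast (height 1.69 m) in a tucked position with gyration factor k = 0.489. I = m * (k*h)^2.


Radius of gyration = 0.489 * 1.69 = 0.82641 m
I = 81.0 * 0.82641^2
= 81.0 * 0.682953
= 55.319 kg*m^2

55.319 kg*m^2


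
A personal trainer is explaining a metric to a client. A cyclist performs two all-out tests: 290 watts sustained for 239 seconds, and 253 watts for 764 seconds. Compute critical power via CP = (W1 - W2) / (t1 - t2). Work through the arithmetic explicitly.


W1 = P1 * t1 = 290 * 239 = 69310 J
W2 = P2 * t2 = 253 * 764 = 193292 J
CP = (69310 - 193292) / (239 - 764)
= 236.16 W

236.16 W


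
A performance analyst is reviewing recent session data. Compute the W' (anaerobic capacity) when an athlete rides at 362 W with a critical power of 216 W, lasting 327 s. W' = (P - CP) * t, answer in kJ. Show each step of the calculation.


Above-CP power = 146 W
Duration = 327 s
W' = 146 * 327 = 47742 J
Convert: 47742 / 1000 = 47.742 kJ

47.742 kJ


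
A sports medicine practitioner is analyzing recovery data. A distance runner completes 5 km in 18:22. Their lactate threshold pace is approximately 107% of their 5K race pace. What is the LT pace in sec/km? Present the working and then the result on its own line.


Convert to seconds: 18 min 22 s = 1102 s
Pace per km = 1102 / 5 = 220.4 s/km
LT pace = 220.4 * 1.07 = 235.83 s/km

235.83 s/km


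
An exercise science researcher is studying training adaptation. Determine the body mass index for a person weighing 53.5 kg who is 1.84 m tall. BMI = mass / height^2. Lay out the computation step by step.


BMI = mass / height^2
= 53.5 / 1.84^2
= 53.5 / 3.3856
= 15.8 kg/m^2

15.8 kg/m^2


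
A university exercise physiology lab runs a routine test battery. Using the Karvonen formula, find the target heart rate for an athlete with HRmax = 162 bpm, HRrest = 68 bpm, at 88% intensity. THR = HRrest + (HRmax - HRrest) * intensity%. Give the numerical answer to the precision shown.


HRR = 162 - 68 = 94
THR = 68 + 94 * 0.88
= 68 + 82.72
= 150.72 bpm

150.72 bpm


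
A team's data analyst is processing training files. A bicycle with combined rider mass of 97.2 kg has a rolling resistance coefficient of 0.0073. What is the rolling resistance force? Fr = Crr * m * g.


Fr = 0.0073 * 97.2 * 9.81
= 0.70956 * 9.81
= 6.961 N

6.961 N


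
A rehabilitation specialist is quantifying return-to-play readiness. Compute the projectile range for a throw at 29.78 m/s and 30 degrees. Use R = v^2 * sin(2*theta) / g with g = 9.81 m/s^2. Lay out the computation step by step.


Two times the angle = 60 degrees
sin(60) = 0.866025
R = 886.8484 * 0.866025 / 9.81 = 78.291 m

78.291 m


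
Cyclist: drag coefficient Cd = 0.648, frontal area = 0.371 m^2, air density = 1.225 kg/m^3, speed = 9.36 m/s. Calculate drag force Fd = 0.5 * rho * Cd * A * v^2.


v^2 = 9.36^2 = 87.6096
Fd = 0.5 * 1.225 * 0.648 * 0.371 * 87.6096
= 12.901 N

12.901 N


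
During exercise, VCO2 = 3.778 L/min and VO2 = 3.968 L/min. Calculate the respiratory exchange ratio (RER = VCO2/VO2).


RER = VCO2 / VO2
= 3.778 / 3.968
= 0.9521

0.9521


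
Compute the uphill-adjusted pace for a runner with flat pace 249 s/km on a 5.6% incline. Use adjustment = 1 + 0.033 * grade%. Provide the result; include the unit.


Adjustment factor = 1 + 0.033 * 5.6 = 1.1848
Grade-adjusted pace = 249 * 1.1848 = 295.02 s/km

295.02 s/km


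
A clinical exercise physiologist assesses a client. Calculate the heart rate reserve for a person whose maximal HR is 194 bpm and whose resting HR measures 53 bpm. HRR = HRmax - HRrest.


HRmax = 194 bpm
HRrest = 53 bpm
HRR = 194 - 53 = 141 bpm

141 bpm


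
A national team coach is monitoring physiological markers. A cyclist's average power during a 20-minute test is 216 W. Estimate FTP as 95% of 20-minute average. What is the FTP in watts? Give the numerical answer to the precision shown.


FTP = 20-min power * 0.95
= 216 * 0.95
= 205.2 W

205.2 W


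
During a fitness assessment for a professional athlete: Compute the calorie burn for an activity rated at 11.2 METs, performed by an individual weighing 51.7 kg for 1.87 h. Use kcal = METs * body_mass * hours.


Product of METs and mass = 11.2 * 51.7 = 579.04
Total kcal = 579.04 * 1.87 = 1082.8 kcal

1082.8 kcal


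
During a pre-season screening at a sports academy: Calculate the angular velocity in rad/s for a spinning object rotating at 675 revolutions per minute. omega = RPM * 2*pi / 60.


omega = RPM * 2*pi / 60
= 675 * 6.28318531 / 60
= 70.686 rad/s

70.686 rad/s


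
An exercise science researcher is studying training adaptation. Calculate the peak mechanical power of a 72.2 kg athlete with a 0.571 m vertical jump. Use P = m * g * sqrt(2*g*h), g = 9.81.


First, sqrt(2gh) = sqrt(2 * 9.81 * 0.571)
= sqrt(11.20302) = 3.347091 m/s
Power = 72.2 * 9.81 * 3.347091 = 2370.68 W

2370.68 W


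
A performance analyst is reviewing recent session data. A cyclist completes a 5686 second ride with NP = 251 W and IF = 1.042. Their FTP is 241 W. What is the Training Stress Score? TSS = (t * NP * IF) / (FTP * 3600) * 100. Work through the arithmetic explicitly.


t * NP * IF = 5686 * 251 * 1.042 = 1487127.812
FTP * 3600 = 867600
TSS = (1487127.812 / 867600) * 100 = 171.41

171.41 TSS


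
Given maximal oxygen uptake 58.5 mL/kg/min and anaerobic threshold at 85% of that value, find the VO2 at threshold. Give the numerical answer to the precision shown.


Percentage as decimal = 0.85
VO2 at AT = 58.5 * 0.85 = 49.73 mL/kg/min

49.73 mL/kg/min


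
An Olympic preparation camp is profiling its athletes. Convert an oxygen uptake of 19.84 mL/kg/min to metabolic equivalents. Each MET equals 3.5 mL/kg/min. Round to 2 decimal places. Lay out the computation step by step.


One MET = 3.5 mL/kg/min
Number of METs = 19.84 / 3.5
= 5.67 METs

5.67 METs


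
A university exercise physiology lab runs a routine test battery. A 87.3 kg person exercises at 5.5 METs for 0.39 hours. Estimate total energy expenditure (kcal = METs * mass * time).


Energy = METs * mass(kg) * time(h)
= 5.5 * 87.3 * 0.39
= 187.26 kcal

187.26 kcal


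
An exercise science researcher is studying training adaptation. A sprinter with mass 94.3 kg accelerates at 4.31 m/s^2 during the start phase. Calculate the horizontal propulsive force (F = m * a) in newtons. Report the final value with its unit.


F = m * a
= 94.3 * 4.31
= 406.43 N

406.43 N


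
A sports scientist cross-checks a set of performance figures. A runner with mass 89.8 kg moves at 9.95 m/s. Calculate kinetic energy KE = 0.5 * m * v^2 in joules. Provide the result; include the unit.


v^2 = 9.95^2 = 99.0025
KE = 0.5 * 89.8 * 99.0025
= 4445.21 J

4445.21 J


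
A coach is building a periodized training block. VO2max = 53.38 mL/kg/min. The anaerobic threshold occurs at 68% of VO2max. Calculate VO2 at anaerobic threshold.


AT fraction = 68 / 100 = 0.68
AT VO2 = 53.38 * 0.68
= 36.3 mL/kg/min

36.3 mL/kg/min


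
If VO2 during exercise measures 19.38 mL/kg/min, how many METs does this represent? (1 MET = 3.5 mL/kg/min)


METs = VO2 / 3.5 = 19.38 / 3.5 = 5.54

5.54 METs


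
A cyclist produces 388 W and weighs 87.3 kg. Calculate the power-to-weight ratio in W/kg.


P/W = power / mass
= 388 / 87.3
= 4.444 W/kg

4.444 W/kg


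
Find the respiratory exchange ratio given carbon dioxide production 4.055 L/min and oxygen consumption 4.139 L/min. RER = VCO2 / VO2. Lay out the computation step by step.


VCO2 = 4.055 L/min
VO2 = 4.139 L/min
RER = 4.055 / 4.139 = 0.9797

0.9797


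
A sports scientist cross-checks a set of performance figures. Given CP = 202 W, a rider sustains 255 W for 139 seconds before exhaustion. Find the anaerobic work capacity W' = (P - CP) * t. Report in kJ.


Excess power = 255 - 202 = 53 W
Work above CP = 53 * 139 = 7367 J
W' = 7.367 kJ

7.367 kJ


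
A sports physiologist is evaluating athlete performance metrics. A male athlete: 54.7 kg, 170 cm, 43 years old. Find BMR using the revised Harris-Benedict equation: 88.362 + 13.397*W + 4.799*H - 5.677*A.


Intercept = 88.362
Weight contribution = 13.397 * 54.7 = 732.8159
Height contribution = 4.799 * 170 = 815.83
Age contribution = 5.677 * 43 = 244.111
BMR = 88.362 + 732.8159 + 815.83 - 244.111
= 1392.9 kcal/day

1392.9 kcal/day


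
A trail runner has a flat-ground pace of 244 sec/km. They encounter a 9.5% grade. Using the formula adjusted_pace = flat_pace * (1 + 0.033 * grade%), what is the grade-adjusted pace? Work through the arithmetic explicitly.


Grade factor = 1 + 0.033 * 9.5 = 1.3135
Adjusted = 244 * 1.3135 = 320.49 sec/km

320.49 s/km


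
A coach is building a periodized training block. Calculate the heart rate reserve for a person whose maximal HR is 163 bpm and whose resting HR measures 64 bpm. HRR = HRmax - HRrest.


HRmax = 163 bpm
HRrest = 64 bpm
HRR = 163 - 64 = 99 bpm

99 bpm


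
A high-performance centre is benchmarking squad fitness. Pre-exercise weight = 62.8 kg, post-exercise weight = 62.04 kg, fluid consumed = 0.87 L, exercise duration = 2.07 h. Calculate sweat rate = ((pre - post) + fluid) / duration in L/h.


Weight loss = 62.8 - 62.04 = 0.76 kg (approx L)
Total sweat = 0.76 + 0.87 = 1.63 L
Sweat rate = 1.63 / 2.07 = 0.787 L/h

0.787 L/h


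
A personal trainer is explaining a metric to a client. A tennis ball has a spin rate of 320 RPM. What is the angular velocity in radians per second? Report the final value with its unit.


Convert RPM to rad/s: multiply by 2*pi and divide by 60
omega = 320 * 2 * pi / 60
= 33.51 rad/s

33.51 rad/s


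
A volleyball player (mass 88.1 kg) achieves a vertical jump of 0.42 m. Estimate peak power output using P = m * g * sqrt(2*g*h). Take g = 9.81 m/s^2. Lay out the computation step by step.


2 * g * h = 2 * 9.81 * 0.42 = 8.2404
sqrt(8.2404) = 2.87061 m/s
P = 88.1 * 9.81 * 2.87061 = 2480.96 W

2480.96 W


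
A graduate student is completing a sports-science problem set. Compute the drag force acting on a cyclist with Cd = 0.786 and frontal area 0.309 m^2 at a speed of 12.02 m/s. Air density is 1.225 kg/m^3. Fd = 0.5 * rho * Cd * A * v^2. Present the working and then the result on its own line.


Step 1: v^2 = 144.4804
Step 2: Fd = 0.5 * 1.225 * 0.786 * 0.309 * 144.4804
= 21.493 N

21.493 N


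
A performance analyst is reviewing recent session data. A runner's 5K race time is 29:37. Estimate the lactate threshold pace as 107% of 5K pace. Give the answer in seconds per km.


Total race time = 29*60 + 37 = 1777 seconds
5K pace = 1777 / 5 = 355.4 sec/km
LT pace = 355.4 * 1.07 = 380.28 sec/km

380.28 s/km


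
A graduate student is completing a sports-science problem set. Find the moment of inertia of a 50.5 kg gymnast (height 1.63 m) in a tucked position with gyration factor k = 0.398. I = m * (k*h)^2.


Radius of gyration = 0.398 * 1.63 = 0.64874 m
I = 50.5 * 0.64874^2
= 50.5 * 0.420864
= 21.254 kg*m^2

21.254 kg*m^2


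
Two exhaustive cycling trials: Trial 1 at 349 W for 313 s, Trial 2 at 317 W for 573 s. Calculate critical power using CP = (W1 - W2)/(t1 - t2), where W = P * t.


W1 = 349 * 313 = 109237 J
W2 = 317 * 573 = 181641 J
CP = (109237 - 181641) / (313 - 573)
= -72404 / -260
= 278.48 W

278.48 W


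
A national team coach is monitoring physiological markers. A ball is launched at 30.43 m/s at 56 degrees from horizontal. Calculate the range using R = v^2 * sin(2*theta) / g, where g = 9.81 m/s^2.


sin(2 * 56) = sin(112) = 0.927184
v^2 = 30.43^2 = 925.9849
R = 925.9849 * 0.927184 / 9.81
= 87.519 m

87.519 m


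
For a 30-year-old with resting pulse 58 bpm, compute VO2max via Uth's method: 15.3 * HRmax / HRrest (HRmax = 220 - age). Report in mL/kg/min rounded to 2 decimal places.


Step 1: HRmax = 220 - 30 = 190 bpm
Step 2: Ratio = 190 / 58 = 3.2759
Step 3: VO2max = 15.3 * 3.2759 = 50.12 mL/kg/min

50.12 mL/kg/min


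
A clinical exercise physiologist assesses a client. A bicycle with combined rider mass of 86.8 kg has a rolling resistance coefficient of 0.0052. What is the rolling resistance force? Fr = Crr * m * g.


Fr = 0.0052 * 86.8 * 9.81
= 0.45136 * 9.81
= 4.428 N

4.428 N


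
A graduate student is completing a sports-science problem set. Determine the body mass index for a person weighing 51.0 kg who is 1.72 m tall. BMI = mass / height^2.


BMI = mass / height^2
= 51.0 / 1.72^2
= 51.0 / 2.9584
= 17.24 kg/m^2

17.24 kg/m^2


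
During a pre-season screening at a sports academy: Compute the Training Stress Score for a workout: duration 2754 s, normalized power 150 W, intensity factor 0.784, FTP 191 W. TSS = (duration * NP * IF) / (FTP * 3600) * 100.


Product = 2754 * 150 * 0.784 = 323870.4
Base = 191 * 3600 = 687600
TSS = 323870.4 / 687600 * 100 = 47.1

47.1 TSS


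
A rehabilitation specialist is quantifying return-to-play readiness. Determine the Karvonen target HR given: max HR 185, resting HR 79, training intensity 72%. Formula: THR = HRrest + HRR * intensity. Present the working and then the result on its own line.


HRR = HRmax - HRrest = 185 - 79 = 106
THR = 79 + 106 * 0.72
= 155.32 bpm

155.32 bpm


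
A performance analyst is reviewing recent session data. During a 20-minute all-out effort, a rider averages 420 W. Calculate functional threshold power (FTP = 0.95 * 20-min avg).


FTP = 0.95 * 420
= 399.0 W

399.0 W


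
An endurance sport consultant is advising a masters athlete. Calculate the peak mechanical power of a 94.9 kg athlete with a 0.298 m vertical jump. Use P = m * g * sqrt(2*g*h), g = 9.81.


First, sqrt(2gh) = sqrt(2 * 9.81 * 0.298)
= sqrt(5.84676) = 2.418007 m/s
Power = 94.9 * 9.81 * 2.418007 = 2251.09 W

2251.09 W


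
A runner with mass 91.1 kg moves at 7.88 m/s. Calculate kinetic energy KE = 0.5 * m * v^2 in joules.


v^2 = 7.88^2 = 62.0944
KE = 0.5 * 91.1 * 62.0944
= 2828.4 J

2828.4 J


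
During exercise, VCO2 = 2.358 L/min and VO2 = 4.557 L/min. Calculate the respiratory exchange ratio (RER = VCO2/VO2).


RER = VCO2 / VO2
= 2.358 / 4.557
= 0.5174

0.5174


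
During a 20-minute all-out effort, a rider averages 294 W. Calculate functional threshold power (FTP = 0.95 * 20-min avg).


FTP = 0.95 * 294
= 279.3 W

279.3 W


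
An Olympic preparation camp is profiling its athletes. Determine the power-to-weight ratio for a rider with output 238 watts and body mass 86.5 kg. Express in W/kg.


P/W = 238 / 86.5 = 2.751 W/kg

2.751 W/kg


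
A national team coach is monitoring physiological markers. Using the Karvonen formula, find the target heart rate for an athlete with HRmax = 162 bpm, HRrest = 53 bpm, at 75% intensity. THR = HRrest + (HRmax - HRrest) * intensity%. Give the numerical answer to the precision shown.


HRR = 162 - 53 = 109
THR = 53 + 109 * 0.75
= 53 + 81.75
= 134.75 bpm

134.75 bpm


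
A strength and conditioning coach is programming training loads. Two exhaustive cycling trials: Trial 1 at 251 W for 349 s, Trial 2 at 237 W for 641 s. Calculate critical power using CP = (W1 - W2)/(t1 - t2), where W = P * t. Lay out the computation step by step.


W1 = 251 * 349 = 87599 J
W2 = 237 * 641 = 151917 J
CP = (87599 - 151917) / (349 - 641)
= -64318 / -292
= 220.27 W

220.27 W


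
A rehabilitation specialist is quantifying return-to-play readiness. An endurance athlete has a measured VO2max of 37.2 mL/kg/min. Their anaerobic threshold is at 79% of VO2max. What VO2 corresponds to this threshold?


Anaerobic threshold VO2 = VO2max * 79%
= 37.2 * 0.79
= 29.39 mL/kg/min

29.39 mL/kg/min


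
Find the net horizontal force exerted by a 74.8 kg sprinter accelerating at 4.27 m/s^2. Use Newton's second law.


Newton's second law: F = m * a
F = 74.8 * 4.27 = 319.4 N

319.4 N


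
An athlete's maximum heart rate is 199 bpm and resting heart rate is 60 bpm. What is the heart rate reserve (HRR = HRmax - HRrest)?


HRR = HRmax - HRrest
= 199 - 60
= 139 bpm

139 bpm


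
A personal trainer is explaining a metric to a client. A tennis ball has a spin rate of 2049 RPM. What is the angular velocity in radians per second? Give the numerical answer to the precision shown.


Convert RPM to rad/s: multiply by 2*pi and divide by 60
omega = 2049 * 2 * pi / 60
= 214.571 rad/s

214.571 rad/s


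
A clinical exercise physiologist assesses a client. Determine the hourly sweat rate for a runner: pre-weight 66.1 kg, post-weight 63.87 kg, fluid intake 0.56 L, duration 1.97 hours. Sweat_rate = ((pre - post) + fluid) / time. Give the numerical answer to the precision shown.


Mass lost = 66.1 - 63.87 = 2.23 kg
Add fluid consumed: 2.23 + 0.56 = 2.79 L total sweat
Sweat rate = 2.79 / 1.97 = 1.416 L/h

1.416 L/h


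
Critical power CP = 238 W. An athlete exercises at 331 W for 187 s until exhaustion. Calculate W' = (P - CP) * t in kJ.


P - CP = 331 - 238 = 93 W
W' = 93 * 187 = 17391 J
= 17391 / 1000 = 17.391 kJ

17.391 kJ


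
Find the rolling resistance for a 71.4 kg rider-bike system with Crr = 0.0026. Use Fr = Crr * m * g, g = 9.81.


m * g = 71.4 * 9.81 = 700.434 N
Fr = 0.0026 * 700.434 = 1.821 N

1.821 N


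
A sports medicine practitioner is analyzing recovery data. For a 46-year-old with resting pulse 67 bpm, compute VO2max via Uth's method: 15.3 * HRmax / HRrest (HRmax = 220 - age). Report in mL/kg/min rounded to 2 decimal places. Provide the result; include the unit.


Step 1: HRmax = 220 - 46 = 174 bpm
Step 2: Ratio = 174 / 67 = 2.597
Step 3: VO2max = 15.3 * 2.597 = 39.73 mL/kg/min

39.73 mL/kg/min


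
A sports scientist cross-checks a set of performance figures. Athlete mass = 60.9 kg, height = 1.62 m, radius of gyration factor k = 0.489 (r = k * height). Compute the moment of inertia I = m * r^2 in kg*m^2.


r = k * height = 0.489 * 1.62 = 0.79218 m
r^2 = 0.79218^2 = 0.627549
I = 60.9 * 0.627549 = 38.218 kg*m^2

38.218 kg*m^2


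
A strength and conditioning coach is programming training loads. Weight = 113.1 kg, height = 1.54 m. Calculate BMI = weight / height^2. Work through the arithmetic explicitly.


height^2 = 1.54^2 = 2.3716
BMI = 113.1 / 2.3716 = 47.69 kg/m^2

47.69 kg/m^2


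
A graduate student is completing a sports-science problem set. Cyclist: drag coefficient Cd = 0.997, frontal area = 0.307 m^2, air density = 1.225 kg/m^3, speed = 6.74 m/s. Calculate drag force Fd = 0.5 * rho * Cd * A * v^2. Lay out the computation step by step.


v^2 = 6.74^2 = 45.4276
Fd = 0.5 * 1.225 * 0.997 * 0.307 * 45.4276
= 8.516 N

8.516 N


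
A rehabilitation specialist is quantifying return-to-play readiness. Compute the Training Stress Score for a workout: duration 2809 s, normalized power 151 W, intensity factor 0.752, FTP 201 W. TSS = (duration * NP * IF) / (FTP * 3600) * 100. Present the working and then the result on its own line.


Product = 2809 * 151 * 0.752 = 318967.568
Base = 201 * 3600 = 723600
TSS = 318967.568 / 723600 * 100 = 44.08

44.08 TSS


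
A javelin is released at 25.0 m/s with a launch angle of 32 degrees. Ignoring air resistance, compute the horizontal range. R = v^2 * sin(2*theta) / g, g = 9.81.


Launch speed squared = 625.0
sin(2 * 32 deg) = 0.898794
Range = 625.0 * 0.898794 / 9.81
= 57.263 m

57.263 m


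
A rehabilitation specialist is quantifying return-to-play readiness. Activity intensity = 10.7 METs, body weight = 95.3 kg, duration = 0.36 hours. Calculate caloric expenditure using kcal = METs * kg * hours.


kcal = 10.7 * 95.3 * 0.36
= 1019.71 * 0.36
= 367.1 kcal

367.1 kcal


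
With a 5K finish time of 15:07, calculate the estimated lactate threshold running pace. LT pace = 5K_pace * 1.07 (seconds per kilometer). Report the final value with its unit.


Race duration = 907 s for 5 km
Average pace = 907 / 5 = 181.4 s/km
LT pace = 181.4 * 1.07
= 194.1 s/km

194.1 s/km


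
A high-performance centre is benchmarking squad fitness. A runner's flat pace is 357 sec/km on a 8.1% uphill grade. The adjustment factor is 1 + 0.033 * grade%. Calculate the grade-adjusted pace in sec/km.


Factor = 1 + 0.033 * 8.1 = 1.2673
Adjusted pace = 357 * 1.2673
= 452.43 sec/km

452.43 s/km


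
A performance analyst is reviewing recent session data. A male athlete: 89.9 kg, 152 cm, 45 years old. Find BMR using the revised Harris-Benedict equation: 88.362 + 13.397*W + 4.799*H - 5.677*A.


Intercept = 88.362
Weight contribution = 13.397 * 89.9 = 1204.3903
Height contribution = 4.799 * 152 = 729.448
Age contribution = 5.677 * 45 = 255.465
BMR = 88.362 + 1204.3903 + 729.448 - 255.465
= 1766.74 kcal/day

1766.74 kcal/day


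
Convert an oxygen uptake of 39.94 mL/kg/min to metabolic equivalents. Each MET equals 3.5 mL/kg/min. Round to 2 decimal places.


One MET = 3.5 mL/kg/min
Number of METs = 39.94 / 3.5
= 11.41 METs

11.41 METs


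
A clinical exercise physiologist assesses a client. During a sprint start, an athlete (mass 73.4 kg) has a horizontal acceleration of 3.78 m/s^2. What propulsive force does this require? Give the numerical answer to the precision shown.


Propulsive force = mass * acceleration
= 73.4 kg * 3.78 m/s^2
= 277.45 N

277.45 N


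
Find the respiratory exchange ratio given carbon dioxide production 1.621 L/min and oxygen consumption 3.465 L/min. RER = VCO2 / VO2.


VCO2 = 1.621 L/min
VO2 = 3.465 L/min
RER = 1.621 / 3.465 = 0.4678

0.4678


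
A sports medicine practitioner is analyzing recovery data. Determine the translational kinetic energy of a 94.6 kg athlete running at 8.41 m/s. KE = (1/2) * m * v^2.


KE = 0.5 * m * v^2
= 0.5 * 94.6 * 8.41^2
= 0.5 * 94.6 * 70.7281
= 3345.44 J

3345.44 J


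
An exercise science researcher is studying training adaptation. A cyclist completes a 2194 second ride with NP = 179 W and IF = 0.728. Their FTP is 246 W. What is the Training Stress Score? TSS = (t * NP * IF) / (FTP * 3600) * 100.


t * NP * IF = 2194 * 179 * 0.728 = 285904.528
FTP * 3600 = 885600
TSS = (285904.528 / 885600) * 100 = 32.28

32.28 TSS


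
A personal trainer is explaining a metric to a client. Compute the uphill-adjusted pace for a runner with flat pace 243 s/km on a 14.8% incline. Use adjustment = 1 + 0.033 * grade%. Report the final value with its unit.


Adjustment factor = 1 + 0.033 * 14.8 = 1.4884
Grade-adjusted pace = 243 * 1.4884 = 361.68 s/km

361.68 s/km


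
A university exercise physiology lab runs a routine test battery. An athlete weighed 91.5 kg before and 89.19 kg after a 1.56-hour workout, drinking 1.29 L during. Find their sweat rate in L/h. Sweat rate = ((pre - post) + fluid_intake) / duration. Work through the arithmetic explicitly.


Body mass change = 2.31 kg
Total sweat loss = 2.31 + 1.29 = 3.6 L
Rate = 3.6 / 1.56 = 2.308 L/h

2.308 L/h


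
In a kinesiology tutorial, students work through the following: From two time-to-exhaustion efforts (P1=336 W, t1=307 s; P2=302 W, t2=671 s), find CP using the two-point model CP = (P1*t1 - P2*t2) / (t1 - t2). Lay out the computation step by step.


Work in trial 1 = 103152 J
Work in trial 2 = 202642 J
Delta work = -99490 J
Delta time = -364 s
CP = -99490 / -364 = 273.32 W

273.32 W


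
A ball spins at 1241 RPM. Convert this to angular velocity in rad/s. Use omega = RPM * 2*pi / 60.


omega = 1241 * 2 * pi / 60
= 1241 * 6.28318531 / 60
= 7797.433 / 60
= 129.957 rad/s

129.957 rad/s


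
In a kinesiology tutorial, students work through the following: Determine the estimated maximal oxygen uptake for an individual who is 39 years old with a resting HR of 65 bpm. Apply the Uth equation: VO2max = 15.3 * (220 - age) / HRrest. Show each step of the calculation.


HRmax = 220 - 39 = 181
VO2max = 15.3 * (181 / 65)
= 15.3 * 2.7846
= 42.6 mL/kg/min

42.6 mL/kg/min


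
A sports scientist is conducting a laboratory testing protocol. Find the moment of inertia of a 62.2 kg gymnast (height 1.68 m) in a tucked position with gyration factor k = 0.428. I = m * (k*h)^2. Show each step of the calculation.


Radius of gyration = 0.428 * 1.68 = 0.71904 m
I = 62.2 * 0.71904^2
= 62.2 * 0.517019
= 32.159 kg*m^2

32.159 kg*m^2


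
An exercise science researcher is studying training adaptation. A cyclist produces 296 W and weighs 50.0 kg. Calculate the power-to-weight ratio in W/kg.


P/W = power / mass
= 296 / 50.0
= 5.92 W/kg

5.92 W/kg


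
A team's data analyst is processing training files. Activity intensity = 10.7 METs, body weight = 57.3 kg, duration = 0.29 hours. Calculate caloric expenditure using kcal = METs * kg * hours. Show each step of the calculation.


kcal = 10.7 * 57.3 * 0.29
= 613.11 * 0.29
= 177.8 kcal

177.8 kcal


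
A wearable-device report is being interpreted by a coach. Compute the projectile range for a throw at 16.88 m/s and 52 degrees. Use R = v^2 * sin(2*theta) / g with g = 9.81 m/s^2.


Two times the angle = 104 degrees
sin(104) = 0.970296
R = 284.9344 * 0.970296 / 9.81 = 28.183 m

28.183 m


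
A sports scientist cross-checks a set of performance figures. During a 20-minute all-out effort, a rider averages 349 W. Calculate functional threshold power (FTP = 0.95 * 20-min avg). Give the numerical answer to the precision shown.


FTP = 0.95 * 349
= 331.55 W

331.55 W


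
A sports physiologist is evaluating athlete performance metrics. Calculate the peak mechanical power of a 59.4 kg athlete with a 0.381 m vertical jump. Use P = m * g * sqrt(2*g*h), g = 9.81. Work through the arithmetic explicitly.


First, sqrt(2gh) = sqrt(2 * 9.81 * 0.381)
= sqrt(7.47522) = 2.734085 m/s
Power = 59.4 * 9.81 * 2.734085 = 1593.19 W

1593.19 W


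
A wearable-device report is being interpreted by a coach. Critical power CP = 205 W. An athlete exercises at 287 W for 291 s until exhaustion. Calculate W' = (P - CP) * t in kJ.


P - CP = 287 - 205 = 82 W
W' = 82 * 291 = 23862 J
= 23862 / 1000 = 23.862 kJ

23.862 kJ


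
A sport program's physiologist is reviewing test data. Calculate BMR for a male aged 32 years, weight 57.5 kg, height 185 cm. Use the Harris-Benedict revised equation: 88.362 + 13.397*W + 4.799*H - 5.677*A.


Substituting values:
W term = 13.397 * 57.5 = 770.3275
H term = 4.799 * 185 = 887.815
A term = 5.677 * 32 = 181.664
BMR = 1564.84 kcal/day

1564.84 kcal/day


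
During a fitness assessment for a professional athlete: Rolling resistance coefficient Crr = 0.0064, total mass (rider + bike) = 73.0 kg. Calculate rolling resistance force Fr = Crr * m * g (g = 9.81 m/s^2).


Fr = Crr * m * g
= 0.0064 * 73.0 * 9.81
= 4.583 N

4.583 N


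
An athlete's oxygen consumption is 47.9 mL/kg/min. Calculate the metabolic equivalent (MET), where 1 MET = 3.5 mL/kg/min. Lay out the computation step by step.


MET = VO2 / 3.5
= 47.9 / 3.5
= 13.69 METs

13.69 METs


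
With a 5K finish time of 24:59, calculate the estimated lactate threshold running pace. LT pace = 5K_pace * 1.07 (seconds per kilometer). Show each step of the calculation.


Race duration = 1499 s for 5 km
Average pace = 1499 / 5 = 299.8 s/km
LT pace = 299.8 * 1.07
= 320.79 s/km

320.79 s/km


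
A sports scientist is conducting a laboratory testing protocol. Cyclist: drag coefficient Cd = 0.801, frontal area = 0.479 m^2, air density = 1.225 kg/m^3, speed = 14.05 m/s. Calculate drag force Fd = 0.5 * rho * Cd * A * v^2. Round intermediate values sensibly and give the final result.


v^2 = 14.05^2 = 197.4025
Fd = 0.5 * 1.225 * 0.801 * 0.479 * 197.4025
= 46.39 N

46.39 N


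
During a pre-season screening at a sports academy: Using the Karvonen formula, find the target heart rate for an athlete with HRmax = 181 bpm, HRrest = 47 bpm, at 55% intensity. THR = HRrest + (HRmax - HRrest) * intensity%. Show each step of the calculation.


HRR = 181 - 47 = 134
THR = 47 + 134 * 0.55
= 47 + 73.7
= 120.7 bpm

120.7 bpm


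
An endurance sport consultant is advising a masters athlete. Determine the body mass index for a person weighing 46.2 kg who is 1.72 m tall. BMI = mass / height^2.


BMI = mass / height^2
= 46.2 / 1.72^2
= 46.2 / 2.9584
= 15.62 kg/m^2

15.62 kg/m^2


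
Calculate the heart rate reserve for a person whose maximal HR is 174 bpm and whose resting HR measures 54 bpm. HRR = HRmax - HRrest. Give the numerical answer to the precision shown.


HRmax = 174 bpm
HRrest = 54 bpm
HRR = 174 - 54 = 120 bpm

120 bpm


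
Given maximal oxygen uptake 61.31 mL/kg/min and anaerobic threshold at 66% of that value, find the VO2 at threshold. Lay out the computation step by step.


Percentage as decimal = 0.66
VO2 at AT = 61.31 * 0.66 = 40.46 mL/kg/min

40.46 mL/kg/min


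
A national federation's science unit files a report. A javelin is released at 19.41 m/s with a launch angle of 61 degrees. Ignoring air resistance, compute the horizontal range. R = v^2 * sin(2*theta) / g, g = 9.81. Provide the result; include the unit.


Launch speed squared = 376.7481
sin(2 * 61 deg) = 0.848048
Range = 376.7481 * 0.848048 / 9.81
= 32.569 m

32.569 m


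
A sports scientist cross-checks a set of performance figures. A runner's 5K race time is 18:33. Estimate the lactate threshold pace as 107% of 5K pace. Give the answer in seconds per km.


Total race time = 18*60 + 33 = 1113 seconds
5K pace = 1113 / 5 = 222.6 sec/km
LT pace = 222.6 * 1.07 = 238.18 sec/km

238.18 s/km


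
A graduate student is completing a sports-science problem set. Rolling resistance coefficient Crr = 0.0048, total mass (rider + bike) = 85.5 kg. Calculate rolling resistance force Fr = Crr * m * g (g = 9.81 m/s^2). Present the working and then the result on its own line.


Fr = Crr * m * g
= 0.0048 * 85.5 * 9.81
= 4.026 N

4.026 N


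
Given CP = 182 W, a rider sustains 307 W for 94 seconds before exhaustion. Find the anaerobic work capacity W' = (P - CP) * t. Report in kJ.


Excess power = 307 - 182 = 125 W
Work above CP = 125 * 94 = 11750 J
W' = 11.75 kJ

11.75 kJ


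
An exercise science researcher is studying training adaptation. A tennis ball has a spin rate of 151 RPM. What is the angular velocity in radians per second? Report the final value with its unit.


Convert RPM to rad/s: multiply by 2*pi and divide by 60
omega = 151 * 2 * pi / 60
= 15.813 rad/s

15.813 rad/s


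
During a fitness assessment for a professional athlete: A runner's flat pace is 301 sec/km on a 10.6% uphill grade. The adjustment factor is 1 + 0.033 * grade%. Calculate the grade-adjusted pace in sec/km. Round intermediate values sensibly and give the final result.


Factor = 1 + 0.033 * 10.6 = 1.3498
Adjusted pace = 301 * 1.3498
= 406.29 sec/km

406.29 s/km


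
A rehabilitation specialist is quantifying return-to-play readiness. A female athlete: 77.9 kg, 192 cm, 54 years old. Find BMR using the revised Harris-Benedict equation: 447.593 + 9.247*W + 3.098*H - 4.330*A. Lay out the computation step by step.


Intercept = 447.593
Weight contribution = 9.247 * 77.9 = 720.3413
Height contribution = 3.098 * 192 = 594.816
Age contribution = 4.33 * 54 = 233.82
BMR = 447.593 + 720.3413 + 594.816 - 233.82
= 1528.93 kcal/day

1528.93 kcal/day


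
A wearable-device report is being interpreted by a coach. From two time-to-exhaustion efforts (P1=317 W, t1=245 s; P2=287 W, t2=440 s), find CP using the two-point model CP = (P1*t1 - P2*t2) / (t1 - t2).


Work in trial 1 = 77665 J
Work in trial 2 = 126280 J
Delta work = -48615 J
Delta time = -195 s
CP = -48615 / -195 = 249.31 W

249.31 W


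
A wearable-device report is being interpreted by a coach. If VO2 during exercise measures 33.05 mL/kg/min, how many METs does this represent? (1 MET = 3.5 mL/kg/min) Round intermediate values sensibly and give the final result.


METs = VO2 / 3.5 = 33.05 / 3.5 = 9.44

9.44 METs


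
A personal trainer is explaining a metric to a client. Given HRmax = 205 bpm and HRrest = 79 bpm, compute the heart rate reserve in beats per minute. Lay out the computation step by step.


Heart rate reserve = maximum HR minus resting HR
HRR = 205 - 79 = 126 bpm

126 bpm


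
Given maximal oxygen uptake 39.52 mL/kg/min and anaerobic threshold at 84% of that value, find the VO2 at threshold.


Percentage as decimal = 0.84
VO2 at AT = 39.52 * 0.84 = 33.2 mL/kg/min

33.2 mL/kg/min


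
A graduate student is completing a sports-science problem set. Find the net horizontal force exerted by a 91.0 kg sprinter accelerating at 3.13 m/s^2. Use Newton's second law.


Newton's second law: F = m * a
F = 91.0 * 3.13 = 284.83 N

284.83 N


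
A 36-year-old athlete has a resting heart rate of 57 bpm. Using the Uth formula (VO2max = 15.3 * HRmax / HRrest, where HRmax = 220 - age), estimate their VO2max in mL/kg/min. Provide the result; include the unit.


HRmax = 220 - 36 = 184 bpm
Ratio = HRmax / HRrest = 184 / 57 = 3.2281
VO2max = 15.3 * 3.2281 = 49.39 mL/kg/min

49.39 mL/kg/min


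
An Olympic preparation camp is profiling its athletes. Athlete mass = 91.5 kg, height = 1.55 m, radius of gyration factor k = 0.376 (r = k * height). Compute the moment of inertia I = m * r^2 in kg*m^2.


r = k * height = 0.376 * 1.55 = 0.5828 m
r^2 = 0.5828^2 = 0.339656
I = 91.5 * 0.339656 = 31.079 kg*m^2

31.079 kg*m^2


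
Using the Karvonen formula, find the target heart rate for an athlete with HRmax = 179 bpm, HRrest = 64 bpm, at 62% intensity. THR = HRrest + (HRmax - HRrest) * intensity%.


HRR = 179 - 64 = 115
THR = 64 + 115 * 0.62
= 64 + 71.3
= 135.3 bpm

135.3 bpm


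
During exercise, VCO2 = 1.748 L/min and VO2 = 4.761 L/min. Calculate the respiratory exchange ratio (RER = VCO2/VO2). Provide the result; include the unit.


RER = VCO2 / VO2
= 1.748 / 4.761
= 0.3671

0.3671


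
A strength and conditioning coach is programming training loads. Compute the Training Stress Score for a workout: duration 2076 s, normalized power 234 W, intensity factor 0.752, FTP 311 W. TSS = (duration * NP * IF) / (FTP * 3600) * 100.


Product = 2076 * 234 * 0.752 = 365309.568
Base = 311 * 3600 = 1119600
TSS = 365309.568 / 1119600 * 100 = 32.63

32.63 TSS


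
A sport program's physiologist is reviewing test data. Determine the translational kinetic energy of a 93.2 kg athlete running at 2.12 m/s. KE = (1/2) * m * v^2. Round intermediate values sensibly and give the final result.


KE = 0.5 * m * v^2
= 0.5 * 93.2 * 2.12^2
= 0.5 * 93.2 * 4.4944
= 209.44 J

209.44 J


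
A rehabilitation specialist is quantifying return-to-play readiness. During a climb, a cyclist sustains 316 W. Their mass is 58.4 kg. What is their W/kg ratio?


Power-to-weight = 316 W / 58.4 kg
= 5.411 W/kg

5.411 W/kg


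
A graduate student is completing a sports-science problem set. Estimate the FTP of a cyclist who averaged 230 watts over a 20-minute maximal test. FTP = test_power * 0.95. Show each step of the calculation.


FTP = 230 * 0.95 = 218.5 W

218.5 W


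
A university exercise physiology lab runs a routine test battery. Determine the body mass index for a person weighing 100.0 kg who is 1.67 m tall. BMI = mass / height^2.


BMI = mass / height^2
= 100.0 / 1.67^2
= 100.0 / 2.7889
= 35.86 kg/m^2

35.86 kg/m^2
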